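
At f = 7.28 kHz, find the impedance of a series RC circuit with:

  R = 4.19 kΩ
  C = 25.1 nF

Step 1 — Angular frequency: ω = 2π·f = 2π·7280 = 4.574e+04 rad/s.
Step 2 — Component impedances:
  R: Z = R = 4190 Ω
  C: Z = 1/(jωC) = -j/(ω·C) = 0 - j871 Ω
Step 3 — Series combination: Z_total = R + C = 4190 - j871 Ω = 4280∠-11.7° Ω.

Z = 4190 - j871 Ω = 4280∠-11.7° Ω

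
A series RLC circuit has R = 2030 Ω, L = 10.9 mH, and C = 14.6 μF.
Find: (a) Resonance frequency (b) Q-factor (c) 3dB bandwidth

Step 1 — Resonance: ω₀ = 1/√(LC) = 1/√(0.0109·1.46e-05) = 2507 rad/s.
Step 2 — f₀ = ω₀/(2π) = 399 Hz.
Step 3 — Series Q: Q = ω₀L/R = 2507·0.0109/2030 = 0.01346.
Step 4 — Bandwidth: Δω = ω₀/Q = 1.862e+05 rad/s; BW = Δω/(2π) = 2.964e+04 Hz.

(a) f₀ = 399 Hz  (b) Q = 0.01346  (c) BW = 2.964e+04 Hz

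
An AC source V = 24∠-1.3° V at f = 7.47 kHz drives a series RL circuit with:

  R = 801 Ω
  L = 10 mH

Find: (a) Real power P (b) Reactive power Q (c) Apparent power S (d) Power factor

Step 1 — Angular frequency: ω = 2π·f = 2π·7470 = 4.694e+04 rad/s.
Step 2 — Component impedances:
  R: Z = R = 801 Ω
  L: Z = jωL = j·4.694e+04·0.01 = 0 + j469.4 Ω
Step 3 — Series combination: Z_total = R + L = 801 + j469.4 Ω = 928.4∠30.4° Ω.
Step 4 — Source phasor: V = 24∠-1.3° V = 23.99 - j0.5445 V.
Step 5 — Current: I = V / Z = 0.022 - j0.01357 A = 0.02585∠-31.7° A.
Step 6 — Complex power: S = V·I* = 0.5353 + j0.3137 VA.
Step 7 — Real power: P = Re(S) = 0.5353 W.
Step 8 — Reactive power: Q = Im(S) = 0.3137 VAR.
Step 9 — Apparent power: |S| = 0.6204 VA.
Step 10 — Power factor: PF = P/|S| = 0.8628 (lagging).

(a) P = 0.5353 W  (b) Q = 0.3137 VAR  (c) S = 0.6204 VA  (d) PF = 0.8628 (lagging)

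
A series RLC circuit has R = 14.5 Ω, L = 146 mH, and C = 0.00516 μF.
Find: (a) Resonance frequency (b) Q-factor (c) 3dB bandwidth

Step 1 — Resonance: ω₀ = 1/√(LC) = 1/√(0.146·5.16e-09) = 3.643e+04 rad/s.
Step 2 — f₀ = ω₀/(2π) = 5799 Hz.
Step 3 — Series Q: Q = ω₀L/R = 3.643e+04·0.146/14.5 = 366.8.
Step 4 — Bandwidth: Δω = ω₀/Q = 99.32 rad/s; BW = Δω/(2π) = 15.81 Hz.

(a) f₀ = 5799 Hz  (b) Q = 366.8  (c) BW = 15.81 Hz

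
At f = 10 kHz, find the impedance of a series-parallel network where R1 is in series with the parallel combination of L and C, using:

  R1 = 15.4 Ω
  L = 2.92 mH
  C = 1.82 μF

Step 1 — Angular frequency: ω = 2π·f = 2π·1e+04 = 6.283e+04 rad/s.
Step 2 — Component impedances:
  R1: Z = R = 15.4 Ω
  L: Z = jωL = j·6.283e+04·0.00292 = 0 + j183.5 Ω
  C: Z = 1/(jωC) = -j/(ω·C) = 0 - j8.745 Ω
Step 3 — Parallel branch: L || C = 1/(1/L + 1/C) = 0 - j9.182 Ω.
Step 4 — Series with R1: Z_total = R1 + (L || C) = 15.4 - j9.182 Ω = 17.93∠-30.8° Ω.

Z = 15.4 - j9.182 Ω = 17.93∠-30.8° Ω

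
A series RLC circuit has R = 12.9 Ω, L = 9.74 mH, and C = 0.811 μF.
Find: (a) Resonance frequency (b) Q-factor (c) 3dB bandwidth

Step 1 — Resonance: ω₀ = 1/√(LC) = 1/√(0.00974·8.11e-07) = 1.125e+04 rad/s.
Step 2 — f₀ = ω₀/(2π) = 1791 Hz.
Step 3 — Series Q: Q = ω₀L/R = 1.125e+04·0.00974/12.9 = 8.495.
Step 4 — Bandwidth: Δω = ω₀/Q = 1324 rad/s; BW = Δω/(2π) = 210.8 Hz.

(a) f₀ = 1791 Hz  (b) Q = 8.495  (c) BW = 210.8 Hz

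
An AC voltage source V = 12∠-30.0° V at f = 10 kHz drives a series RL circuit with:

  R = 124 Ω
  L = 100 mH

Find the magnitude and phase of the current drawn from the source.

Step 1 — Angular frequency: ω = 2π·f = 2π·1e+04 = 6.283e+04 rad/s.
Step 2 — Component impedances:
  R: Z = R = 124 Ω
  L: Z = jωL = j·6.283e+04·0.1 = 0 + j6283 Ω
Step 3 — Series combination: Z_total = R + L = 124 + j6283 Ω = 6284∠88.9° Ω.
Step 4 — Source phasor: V = 12∠-30.0° V = 10.39 - j6 V.
Step 5 — Ohm's law: I = V / Z_total = (10.39 - j6) / (124 + j6283) = -0.0009219 - j0.001672 A.
Step 6 — Convert to polar: |I| = 0.001909 A, ∠I = -118.9°.

I = 0.001909∠-118.9° A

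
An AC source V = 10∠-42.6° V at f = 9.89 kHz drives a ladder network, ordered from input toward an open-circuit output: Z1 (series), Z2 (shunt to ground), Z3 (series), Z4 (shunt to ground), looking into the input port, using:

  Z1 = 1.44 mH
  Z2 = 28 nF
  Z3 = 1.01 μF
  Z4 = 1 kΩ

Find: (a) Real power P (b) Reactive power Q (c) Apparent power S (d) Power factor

Step 1 — Angular frequency: ω = 2π·f = 2π·9890 = 6.214e+04 rad/s.
Step 2 — Component impedances:
  Z1: Z = jωL = j·6.214e+04·0.00144 = 0 + j89.48 Ω
  Z2: Z = 1/(jωC) = -j/(ω·C) = 0 - j574.7 Ω
  Z3: Z = 1/(jωC) = -j/(ω·C) = 0 - j15.93 Ω
  Z4: Z = R = 1000 Ω
Step 3 — Ladder network (open output): work backward from the far end, alternating series and parallel combinations. Z_in = 244.9 - j340.6 Ω = 419.5∠-54.3° Ω.
Step 4 — Source phasor: V = 10∠-42.6° V = 7.361 - j6.769 V.
Step 5 — Current: I = V / Z = 0.02334 + j0.004828 A = 0.02384∠11.7° A.
Step 6 — Complex power: S = V·I* = 0.1392 - j0.1935 VA.
Step 7 — Real power: P = Re(S) = 0.1392 W.
Step 8 — Reactive power: Q = Im(S) = -0.1935 VAR.
Step 9 — Apparent power: |S| = 0.2384 VA.
Step 10 — Power factor: PF = P/|S| = 0.5837 (leading).

(a) P = 0.1392 W  (b) Q = -0.1935 VAR  (c) S = 0.2384 VA  (d) PF = 0.5837 (leading)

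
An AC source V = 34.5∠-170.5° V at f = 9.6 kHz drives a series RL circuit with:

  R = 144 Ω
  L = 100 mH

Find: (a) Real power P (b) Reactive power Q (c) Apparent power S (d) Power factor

Step 1 — Angular frequency: ω = 2π·f = 2π·9600 = 6.032e+04 rad/s.
Step 2 — Component impedances:
  R: Z = R = 144 Ω
  L: Z = jωL = j·6.032e+04·0.1 = 0 + j6032 Ω
Step 3 — Series combination: Z_total = R + L = 144 + j6032 Ω = 6034∠88.6° Ω.
Step 4 — Source phasor: V = 34.5∠-170.5° V = -34.03 - j5.694 V.
Step 5 — Current: I = V / Z = -0.001078 + j0.005615 A = 0.005718∠100.9° A.
Step 6 — Complex power: S = V·I* = 0.004708 + j0.1972 VA.
Step 7 — Real power: P = Re(S) = 0.004708 W.
Step 8 — Reactive power: Q = Im(S) = 0.1972 VAR.
Step 9 — Apparent power: |S| = 0.1973 VA.
Step 10 — Power factor: PF = P/|S| = 0.02387 (lagging).

(a) P = 0.004708 W  (b) Q = 0.1972 VAR  (c) S = 0.1973 VA  (d) PF = 0.02387 (lagging)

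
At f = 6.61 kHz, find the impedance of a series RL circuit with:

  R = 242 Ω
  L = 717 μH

Step 1 — Angular frequency: ω = 2π·f = 2π·6610 = 4.153e+04 rad/s.
Step 2 — Component impedances:
  R: Z = R = 242 Ω
  L: Z = jωL = j·4.153e+04·0.000717 = 0 + j29.78 Ω
Step 3 — Series combination: Z_total = R + L = 242 + j29.78 Ω = 243.8∠7.0° Ω.

Z = 242 + j29.78 Ω = 243.8∠7.0° Ω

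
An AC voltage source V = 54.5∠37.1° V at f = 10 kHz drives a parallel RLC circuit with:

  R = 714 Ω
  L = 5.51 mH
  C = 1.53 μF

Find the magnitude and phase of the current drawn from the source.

Step 1 — Angular frequency: ω = 2π·f = 2π·1e+04 = 6.283e+04 rad/s.
Step 2 — Component impedances:
  R: Z = R = 714 Ω
  L: Z = jωL = j·6.283e+04·0.00551 = 0 + j346.2 Ω
  C: Z = 1/(jωC) = -j/(ω·C) = 0 - j10.4 Ω
Step 3 — Parallel combination: 1/Z_total = 1/R + 1/L + 1/C; Z_total = 0.161 - j10.72 Ω = 10.72∠-89.1° Ω.
Step 4 — Source phasor: V = 54.5∠37.1° V = 43.47 + j32.87 V.
Step 5 — Ohm's law: I = V / Z_total = (43.47 + j32.87) / (0.161 - j10.72) = -3.005 + j4.099 A.
Step 6 — Convert to polar: |I| = 5.082 A, ∠I = 126.2°.

I = 5.082∠126.2° A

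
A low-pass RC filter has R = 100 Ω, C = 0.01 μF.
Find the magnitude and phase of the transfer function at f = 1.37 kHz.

Step 1 — Angular frequency: ω = 2π·1370 = 8608 rad/s.
Step 2 — Transfer function: H(jω) = 1/(1 + jωRC).
Step 3 — Denominator: 1 + jωRC = 1 + j·8608·100·1e-08 = 1 + j0.008608.
Step 4 — H = 0.9999 - j0.008607.
Step 5 — Magnitude: |H| = 1 (-0.0 dB); phase: φ = -0.5°.

|H| = 1 (-0.0 dB), φ = -0.5°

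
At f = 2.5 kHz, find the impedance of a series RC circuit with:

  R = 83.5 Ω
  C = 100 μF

Step 1 — Angular frequency: ω = 2π·f = 2π·2500 = 1.571e+04 rad/s.
Step 2 — Component impedances:
  R: Z = R = 83.5 Ω
  C: Z = 1/(jωC) = -j/(ω·C) = 0 - j0.6366 Ω
Step 3 — Series combination: Z_total = R + C = 83.5 - j0.6366 Ω = 83.5∠-0.4° Ω.

Z = 83.5 - j0.6366 Ω = 83.5∠-0.4° Ω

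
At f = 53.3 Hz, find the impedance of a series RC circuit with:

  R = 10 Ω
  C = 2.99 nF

Step 1 — Angular frequency: ω = 2π·f = 2π·53.3 = 334.9 rad/s.
Step 2 — Component impedances:
  R: Z = R = 10 Ω
  C: Z = 1/(jωC) = -j/(ω·C) = 0 - j9.987e+05 Ω
Step 3 — Series combination: Z_total = R + C = 10 - j9.987e+05 Ω = 9.987e+05∠-90.0° Ω.

Z = 10 - j9.987e+05 Ω = 9.987e+05∠-90.0° Ω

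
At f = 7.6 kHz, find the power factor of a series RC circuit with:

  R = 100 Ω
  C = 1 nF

Step 1 — Angular frequency: ω = 2π·f = 2π·7600 = 4.775e+04 rad/s.
Step 2 — Component impedances:
  R: Z = R = 100 Ω
  C: Z = 1/(jωC) = -j/(ω·C) = 0 - j2.094e+04 Ω
Step 3 — Series combination: Z_total = R + C = 100 - j2.094e+04 Ω = 2.094e+04∠-89.7° Ω.
Step 4 — Power factor: PF = cos(φ) = Re(Z)/|Z| = 100/20942 = 0.004775.
Step 5 — Type: Im(Z) = -2.094e+04 ⇒ leading (phase φ = -89.7°).

PF = 0.004775 (leading, φ = -89.7°)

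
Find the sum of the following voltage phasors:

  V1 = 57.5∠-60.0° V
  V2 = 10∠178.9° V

Step 1 — Convert each phasor to rectangular form:
  V1 = 57.5·(cos(-60.0°) + j·sin(-60.0°)) = 28.75 - j49.8 V
  V2 = 10·(cos(178.9°) + j·sin(178.9°)) = -9.998 + j0.192 V
Step 2 — Sum components: V_total = 18.75 - j49.6 V.
Step 3 — Convert to polar: |V_total| = 53.03 V, ∠V_total = -69.3°.

V_total = 53.03∠-69.3° V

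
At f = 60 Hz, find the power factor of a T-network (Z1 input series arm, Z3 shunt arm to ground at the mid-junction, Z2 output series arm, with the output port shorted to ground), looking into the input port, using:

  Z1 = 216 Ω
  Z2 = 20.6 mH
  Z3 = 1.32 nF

Step 1 — Angular frequency: ω = 2π·f = 2π·60 = 377 rad/s.
Step 2 — Component impedances:
  Z1: Z = R = 216 Ω
  Z2: Z = jωL = j·377·0.0206 = 0 + j7.766 Ω
  Z3: Z = 1/(jωC) = -j/(ω·C) = 0 - j2.01e+06 Ω
Step 3 — With the output port shorted to ground, the output series arm Z2 runs from the junction to ground; the shunt arm Z3 also runs from the junction to ground. They appear in parallel: Z3 || Z2 = 0 + j7.766 Ω.
Step 4 — Series with input arm Z1: Z_in = Z1 + (Z3 || Z2) = 216 + j7.766 Ω = 216.1∠2.1° Ω.
Step 5 — Power factor: PF = cos(φ) = Re(Z)/|Z| = 216/216.14 = 0.9994.
Step 6 — Type: Im(Z) = 7.766 ⇒ lagging (phase φ = 2.1°).

PF = 0.9994 (lagging, φ = 2.1°)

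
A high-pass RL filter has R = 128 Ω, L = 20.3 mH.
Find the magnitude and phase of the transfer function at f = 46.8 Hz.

Step 1 — Angular frequency: ω = 2π·46.8 = 294.1 rad/s.
Step 2 — Transfer function: H(jω) = jωL/(R + jωL).
Step 3 — Numerator jωL = j·5.969; denominator R + jωL = 128 + j5.969.
Step 4 — H = 0.00217 + j0.04653.
Step 5 — Magnitude: |H| = 0.04658 (-26.6 dB); phase: φ = 87.3°.

|H| = 0.04658 (-26.6 dB), φ = 87.3°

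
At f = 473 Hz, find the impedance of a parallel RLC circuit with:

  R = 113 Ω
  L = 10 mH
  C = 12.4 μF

Step 1 — Angular frequency: ω = 2π·f = 2π·473 = 2972 rad/s.
Step 2 — Component impedances:
  R: Z = R = 113 Ω
  L: Z = jωL = j·2972·0.01 = 0 + j29.72 Ω
  C: Z = 1/(jωC) = -j/(ω·C) = 0 - j27.14 Ω
Step 3 — Parallel combination: 1/Z_total = 1/R + 1/L + 1/C; Z_total = 99.9 - j36.17 Ω = 106.3∠-19.9° Ω.

Z = 99.9 - j36.17 Ω = 106.3∠-19.9° Ω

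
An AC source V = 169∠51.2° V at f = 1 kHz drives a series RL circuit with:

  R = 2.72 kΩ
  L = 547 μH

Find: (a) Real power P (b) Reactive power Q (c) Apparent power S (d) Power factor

Step 1 — Angular frequency: ω = 2π·f = 2π·1000 = 6283 rad/s.
Step 2 — Component impedances:
  R: Z = R = 2720 Ω
  L: Z = jωL = j·6283·0.000547 = 0 + j3.437 Ω
Step 3 — Series combination: Z_total = R + L = 2720 + j3.437 Ω = 2720∠0.1° Ω.
Step 4 — Source phasor: V = 169∠51.2° V = 105.9 + j131.7 V.
Step 5 — Current: I = V / Z = 0.03899 + j0.04837 A = 0.06213∠51.1° A.
Step 6 — Complex power: S = V·I* = 10.5 + j0.01327 VA.
Step 7 — Real power: P = Re(S) = 10.5 W.
Step 8 — Reactive power: Q = Im(S) = 0.01327 VAR.
Step 9 — Apparent power: |S| = 10.5 VA.
Step 10 — Power factor: PF = P/|S| = 1 (lagging).

(a) P = 10.5 W  (b) Q = 0.01327 VAR  (c) S = 10.5 VA  (d) PF = 1 (lagging)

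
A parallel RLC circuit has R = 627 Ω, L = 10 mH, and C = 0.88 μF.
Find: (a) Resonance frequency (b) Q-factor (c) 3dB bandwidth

Step 1 — Resonance: ω₀ = 1/√(LC) = 1/√(0.01·8.8e-07) = 1.066e+04 rad/s.
Step 2 — f₀ = ω₀/(2π) = 1697 Hz.
Step 3 — Parallel Q: Q = R/(ω₀L) = 627/(1.066e+04·0.01) = 5.882.
Step 4 — Bandwidth: Δω = ω₀/Q = 1812 rad/s; BW = Δω/(2π) = 288.4 Hz.

(a) f₀ = 1697 Hz  (b) Q = 5.882  (c) BW = 288.4 Hz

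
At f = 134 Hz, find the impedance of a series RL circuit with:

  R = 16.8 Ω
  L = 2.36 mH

Step 1 — Angular frequency: ω = 2π·f = 2π·134 = 841.9 rad/s.
Step 2 — Component impedances:
  R: Z = R = 16.8 Ω
  L: Z = jωL = j·841.9·0.00236 = 0 + j1.987 Ω
Step 3 — Series combination: Z_total = R + L = 16.8 + j1.987 Ω = 16.92∠6.7° Ω.

Z = 16.8 + j1.987 Ω = 16.92∠6.7° Ω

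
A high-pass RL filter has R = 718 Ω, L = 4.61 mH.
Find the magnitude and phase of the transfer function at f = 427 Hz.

Step 1 — Angular frequency: ω = 2π·427 = 2683 rad/s.
Step 2 — Transfer function: H(jω) = jωL/(R + jωL).
Step 3 — Numerator jωL = j·12.37; denominator R + jωL = 718 + j12.37.
Step 4 — H = 0.0002966 + j0.01722.
Step 5 — Magnitude: |H| = 0.01722 (-35.3 dB); phase: φ = 89.0°.

|H| = 0.01722 (-35.3 dB), φ = 89.0°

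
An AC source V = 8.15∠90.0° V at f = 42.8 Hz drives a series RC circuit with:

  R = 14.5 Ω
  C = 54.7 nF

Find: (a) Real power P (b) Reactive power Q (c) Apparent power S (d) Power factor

Step 1 — Angular frequency: ω = 2π·f = 2π·42.8 = 268.9 rad/s.
Step 2 — Component impedances:
  R: Z = R = 14.5 Ω
  C: Z = 1/(jωC) = -j/(ω·C) = 0 - j6.798e+04 Ω
Step 3 — Series combination: Z_total = R + C = 14.5 - j6.798e+04 Ω = 6.798e+04∠-90.0° Ω.
Step 4 — Source phasor: V = 8.15∠90.0° V = 0 + j8.15 V.
Step 5 — Current: I = V / Z = -0.0001199 + j2.557e-08 A = 0.0001199∠180.0° A.
Step 6 — Complex power: S = V·I* = 2.084e-07 - j0.0009771 VA.
Step 7 — Real power: P = Re(S) = 2.084e-07 W.
Step 8 — Reactive power: Q = Im(S) = -0.0009771 VAR.
Step 9 — Apparent power: |S| = 0.0009771 VA.
Step 10 — Power factor: PF = P/|S| = 0.0002133 (leading).

(a) P = 2.084e-07 W  (b) Q = -0.0009771 VAR  (c) S = 0.0009771 VA  (d) PF = 0.0002133 (leading)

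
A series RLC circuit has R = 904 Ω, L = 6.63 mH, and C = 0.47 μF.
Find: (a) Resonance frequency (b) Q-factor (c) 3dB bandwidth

Step 1 — Resonance: ω₀ = 1/√(LC) = 1/√(0.00663·4.7e-07) = 1.791e+04 rad/s.
Step 2 — f₀ = ω₀/(2π) = 2851 Hz.
Step 3 — Series Q: Q = ω₀L/R = 1.791e+04·0.00663/904 = 0.1314.
Step 4 — Bandwidth: Δω = ω₀/Q = 1.363e+05 rad/s; BW = Δω/(2π) = 2.17e+04 Hz.

(a) f₀ = 2851 Hz  (b) Q = 0.1314  (c) BW = 2.17e+04 Hz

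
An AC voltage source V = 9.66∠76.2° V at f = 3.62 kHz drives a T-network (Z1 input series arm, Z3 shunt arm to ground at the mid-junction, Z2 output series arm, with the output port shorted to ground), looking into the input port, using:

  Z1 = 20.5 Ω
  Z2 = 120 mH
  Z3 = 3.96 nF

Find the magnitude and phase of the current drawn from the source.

Step 1 — Angular frequency: ω = 2π·f = 2π·3620 = 2.275e+04 rad/s.
Step 2 — Component impedances:
  Z1: Z = R = 20.5 Ω
  Z2: Z = jωL = j·2.275e+04·0.12 = 0 + j2729 Ω
  Z3: Z = 1/(jωC) = -j/(ω·C) = 0 - j1.11e+04 Ω
Step 3 — With the output port shorted to ground, the output series arm Z2 runs from the junction to ground; the shunt arm Z3 also runs from the junction to ground. They appear in parallel: Z3 || Z2 = 0 + j3619 Ω.
Step 4 — Series with input arm Z1: Z_in = Z1 + (Z3 || Z2) = 20.5 + j3619 Ω = 3619∠89.7° Ω.
Step 5 — Source phasor: V = 9.66∠76.2° V = 2.304 + j9.381 V.
Step 6 — Ohm's law: I = V / Z_total = (2.304 + j9.381) / (20.5 + j3619) = 0.002596 - j0.000622 A.
Step 7 — Convert to polar: |I| = 0.002669 A, ∠I = -13.5°.

I = 0.002669∠-13.5° A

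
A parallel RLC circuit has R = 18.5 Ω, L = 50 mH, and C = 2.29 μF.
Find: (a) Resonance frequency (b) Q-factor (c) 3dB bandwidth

Step 1 — Resonance: ω₀ = 1/√(LC) = 1/√(0.05·2.29e-06) = 2955 rad/s.
Step 2 — f₀ = ω₀/(2π) = 470.3 Hz.
Step 3 — Parallel Q: Q = R/(ω₀L) = 18.5/(2955·0.05) = 0.1252.
Step 4 — Bandwidth: Δω = ω₀/Q = 2.36e+04 rad/s; BW = Δω/(2π) = 3757 Hz.

(a) f₀ = 470.3 Hz  (b) Q = 0.1252  (c) BW = 3757 Hz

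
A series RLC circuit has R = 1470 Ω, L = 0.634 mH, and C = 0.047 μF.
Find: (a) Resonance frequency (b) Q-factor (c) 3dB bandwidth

Step 1 — Resonance: ω₀ = 1/√(LC) = 1/√(0.000634·4.7e-08) = 1.832e+05 rad/s.
Step 2 — f₀ = ω₀/(2π) = 2.916e+04 Hz.
Step 3 — Series Q: Q = ω₀L/R = 1.832e+05·0.000634/1470 = 0.07901.
Step 4 — Bandwidth: Δω = ω₀/Q = 2.319e+06 rad/s; BW = Δω/(2π) = 3.69e+05 Hz.

(a) f₀ = 2.916e+04 Hz  (b) Q = 0.07901  (c) BW = 3.69e+05 Hz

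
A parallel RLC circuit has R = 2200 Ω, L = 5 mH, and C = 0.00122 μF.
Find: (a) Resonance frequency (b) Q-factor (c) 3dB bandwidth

Step 1 — Resonance: ω₀ = 1/√(LC) = 1/√(0.005·1.22e-09) = 4.049e+05 rad/s.
Step 2 — f₀ = ω₀/(2π) = 6.444e+04 Hz.
Step 3 — Parallel Q: Q = R/(ω₀L) = 2200/(4.049e+05·0.005) = 1.087.
Step 4 — Bandwidth: Δω = ω₀/Q = 3.726e+05 rad/s; BW = Δω/(2π) = 5.93e+04 Hz.

(a) f₀ = 6.444e+04 Hz  (b) Q = 1.087  (c) BW = 5.93e+04 Hz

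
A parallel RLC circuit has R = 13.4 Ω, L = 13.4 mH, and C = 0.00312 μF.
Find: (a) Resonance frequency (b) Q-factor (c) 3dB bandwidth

Step 1 — Resonance: ω₀ = 1/√(LC) = 1/√(0.0134·3.12e-09) = 1.547e+05 rad/s.
Step 2 — f₀ = ω₀/(2π) = 2.461e+04 Hz.
Step 3 — Parallel Q: Q = R/(ω₀L) = 13.4/(1.547e+05·0.0134) = 0.006466.
Step 4 — Bandwidth: Δω = ω₀/Q = 2.392e+07 rad/s; BW = Δω/(2π) = 3.807e+06 Hz.

(a) f₀ = 2.461e+04 Hz  (b) Q = 0.006466  (c) BW = 3.807e+06 Hz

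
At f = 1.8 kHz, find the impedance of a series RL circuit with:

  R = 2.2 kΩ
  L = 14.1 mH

Step 1 — Angular frequency: ω = 2π·f = 2π·1800 = 1.131e+04 rad/s.
Step 2 — Component impedances:
  R: Z = R = 2200 Ω
  L: Z = jωL = j·1.131e+04·0.0141 = 0 + j159.5 Ω
Step 3 — Series combination: Z_total = R + L = 2200 + j159.5 Ω = 2206∠4.1° Ω.

Z = 2200 + j159.5 Ω = 2206∠4.1° Ω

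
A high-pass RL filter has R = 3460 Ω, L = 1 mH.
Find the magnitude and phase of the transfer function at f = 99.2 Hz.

Step 1 — Angular frequency: ω = 2π·99.2 = 623.3 rad/s.
Step 2 — Transfer function: H(jω) = jωL/(R + jωL).
Step 3 — Numerator jωL = j·0.6233; denominator R + jωL = 3460 + j0.6233.
Step 4 — H = 3.245e-08 + j0.0001801.
Step 5 — Magnitude: |H| = 0.0001801 (-74.9 dB); phase: φ = 90.0°.

|H| = 0.0001801 (-74.9 dB), φ = 90.0°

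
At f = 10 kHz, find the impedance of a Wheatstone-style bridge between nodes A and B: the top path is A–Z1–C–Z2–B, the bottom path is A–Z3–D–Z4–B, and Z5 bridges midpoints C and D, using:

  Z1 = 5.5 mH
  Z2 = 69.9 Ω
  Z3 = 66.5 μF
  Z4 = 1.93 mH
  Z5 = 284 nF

Step 1 — Angular frequency: ω = 2π·f = 2π·1e+04 = 6.283e+04 rad/s.
Step 2 — Component impedances:
  Z1: Z = jωL = j·6.283e+04·0.0055 = 0 + j345.6 Ω
  Z2: Z = R = 69.9 Ω
  Z3: Z = 1/(jωC) = -j/(ω·C) = 0 - j0.2393 Ω
  Z4: Z = jωL = j·6.283e+04·0.00193 = 0 + j121.3 Ω
  Z5: Z = 1/(jωC) = -j/(ω·C) = 0 - j56.04 Ω
Step 3 — Bridge requires nodal analysis (the Z5 bridge couples midpoints C and D, so the two paths cannot be reduced to a simple series/parallel combination). Setting node B to ground and injecting 1 A at node A, the 3-node admittance system at A, C, D solves to V_A = Z_AB = 131.2 + j19 Ω = 132.5∠8.2° Ω.

Z = 131.2 + j19 Ω = 132.5∠8.2° Ω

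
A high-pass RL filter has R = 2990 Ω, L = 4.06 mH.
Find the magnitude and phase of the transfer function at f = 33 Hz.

Step 1 — Angular frequency: ω = 2π·33 = 207.3 rad/s.
Step 2 — Transfer function: H(jω) = jωL/(R + jωL).
Step 3 — Numerator jωL = j·0.8418; denominator R + jωL = 2990 + j0.8418.
Step 4 — H = 7.927e-08 + j0.0002815.
Step 5 — Magnitude: |H| = 0.0002815 (-71.0 dB); phase: φ = 90.0°.

|H| = 0.0002815 (-71.0 dB), φ = 90.0°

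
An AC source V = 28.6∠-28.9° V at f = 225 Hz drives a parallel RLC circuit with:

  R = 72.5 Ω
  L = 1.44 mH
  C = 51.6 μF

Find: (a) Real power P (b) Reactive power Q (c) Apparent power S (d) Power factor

Step 1 — Angular frequency: ω = 2π·f = 2π·225 = 1414 rad/s.
Step 2 — Component impedances:
  R: Z = R = 72.5 Ω
  L: Z = jωL = j·1414·0.00144 = 0 + j2.036 Ω
  C: Z = 1/(jωC) = -j/(ω·C) = 0 - j13.71 Ω
Step 3 — Parallel combination: 1/Z_total = 1/R + 1/L + 1/C; Z_total = 0.07875 + j2.388 Ω = 2.389∠88.1° Ω.
Step 4 — Source phasor: V = 28.6∠-28.9° V = 25.04 - j13.82 V.
Step 5 — Current: I = V / Z = -5.436 - j10.66 A = 11.97∠-117.0° A.
Step 6 — Complex power: S = V·I* = 11.28 + j342.1 VA.
Step 7 — Real power: P = Re(S) = 11.28 W.
Step 8 — Reactive power: Q = Im(S) = 342.1 VAR.
Step 9 — Apparent power: |S| = 342.3 VA.
Step 10 — Power factor: PF = P/|S| = 0.03296 (lagging).

(a) P = 11.28 W  (b) Q = 342.1 VAR  (c) S = 342.3 VA  (d) PF = 0.03296 (lagging)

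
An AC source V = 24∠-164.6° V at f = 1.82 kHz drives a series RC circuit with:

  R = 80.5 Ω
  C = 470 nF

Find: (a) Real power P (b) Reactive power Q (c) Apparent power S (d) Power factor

Step 1 — Angular frequency: ω = 2π·f = 2π·1820 = 1.144e+04 rad/s.
Step 2 — Component impedances:
  R: Z = R = 80.5 Ω
  C: Z = 1/(jωC) = -j/(ω·C) = 0 - j186.1 Ω
Step 3 — Series combination: Z_total = R + C = 80.5 - j186.1 Ω = 202.7∠-66.6° Ω.
Step 4 — Source phasor: V = 24∠-164.6° V = -23.14 - j6.373 V.
Step 5 — Current: I = V / Z = -0.01647 - j0.1172 A = 0.1184∠-98.0° A.
Step 6 — Complex power: S = V·I* = 1.128 - j2.608 VA.
Step 7 — Real power: P = Re(S) = 1.128 W.
Step 8 — Reactive power: Q = Im(S) = -2.608 VAR.
Step 9 — Apparent power: |S| = 2.841 VA.
Step 10 — Power factor: PF = P/|S| = 0.3971 (leading).

(a) P = 1.128 W  (b) Q = -2.608 VAR  (c) S = 2.841 VA  (d) PF = 0.3971 (leading)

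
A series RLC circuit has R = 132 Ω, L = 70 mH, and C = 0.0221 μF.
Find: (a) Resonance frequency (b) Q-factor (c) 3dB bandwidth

Step 1 — Resonance condition Im(Z)=0 gives ω₀ = 1/√(LC).
Step 2 — ω₀ = 1/√(0.07·2.21e-08) = 2.542e+04 rad/s.
Step 3 — f₀ = ω₀/(2π) = 4046 Hz.
Step 4 — Series Q: Q = ω₀L/R = 2.542e+04·0.07/132 = 13.48.
Step 5 — 3dB bandwidth: Δω = ω₀/Q = 1886 rad/s; BW = Δω/(2π) = 300.1 Hz.

(a) f₀ = 4046 Hz  (b) Q = 13.48  (c) BW = 300.1 Hz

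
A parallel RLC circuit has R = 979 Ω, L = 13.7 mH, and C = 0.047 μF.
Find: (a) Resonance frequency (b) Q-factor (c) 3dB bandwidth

Step 1 — Resonance: ω₀ = 1/√(LC) = 1/√(0.0137·4.7e-08) = 3.941e+04 rad/s.
Step 2 — f₀ = ω₀/(2π) = 6272 Hz.
Step 3 — Parallel Q: Q = R/(ω₀L) = 979/(3.941e+04·0.0137) = 1.813.
Step 4 — Bandwidth: Δω = ω₀/Q = 2.173e+04 rad/s; BW = Δω/(2π) = 3459 Hz.

(a) f₀ = 6272 Hz  (b) Q = 1.813  (c) BW = 3459 Hz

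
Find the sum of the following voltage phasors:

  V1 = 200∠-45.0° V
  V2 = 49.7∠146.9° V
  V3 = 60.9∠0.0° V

Step 1 — Convert each phasor to rectangular form:
  V1 = 200·(cos(-45.0°) + j·sin(-45.0°)) = 141.4 - j141.4 V
  V2 = 49.7·(cos(146.9°) + j·sin(146.9°)) = -41.63 + j27.14 V
  V3 = 60.9·(cos(0.0°) + j·sin(0.0°)) = 60.9 V
Step 2 — Sum components: V_total = 160.7 - j114.3 V.
Step 3 — Convert to polar: |V_total| = 197.2 V, ∠V_total = -35.4°.

V_total = 197.2∠-35.4° V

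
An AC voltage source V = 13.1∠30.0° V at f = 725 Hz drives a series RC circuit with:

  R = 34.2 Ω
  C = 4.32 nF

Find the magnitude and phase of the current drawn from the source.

Step 1 — Angular frequency: ω = 2π·f = 2π·725 = 4555 rad/s.
Step 2 — Component impedances:
  R: Z = R = 34.2 Ω
  C: Z = 1/(jωC) = -j/(ω·C) = 0 - j5.082e+04 Ω
Step 3 — Series combination: Z_total = R + C = 34.2 - j5.082e+04 Ω = 5.082e+04∠-90.0° Ω.
Step 4 — Source phasor: V = 13.1∠30.0° V = 11.34 + j6.55 V.
Step 5 — Ohm's law: I = V / Z_total = (11.34 + j6.55) / (34.2 - j5.082e+04) = -0.0001287 + j0.0002233 A.
Step 6 — Convert to polar: |I| = 0.0002578 A, ∠I = 120.0°.

I = 0.0002578∠120.0° A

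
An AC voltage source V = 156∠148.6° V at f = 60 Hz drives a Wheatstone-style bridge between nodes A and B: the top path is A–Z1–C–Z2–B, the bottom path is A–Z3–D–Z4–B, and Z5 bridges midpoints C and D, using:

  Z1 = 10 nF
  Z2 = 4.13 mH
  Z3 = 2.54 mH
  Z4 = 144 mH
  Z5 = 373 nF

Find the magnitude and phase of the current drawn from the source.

Step 1 — Angular frequency: ω = 2π·f = 2π·60 = 377 rad/s.
Step 2 — Component impedances:
  Z1: Z = 1/(jωC) = -j/(ω·C) = 0 - j2.653e+05 Ω
  Z2: Z = jωL = j·377·0.00413 = 0 + j1.557 Ω
  Z3: Z = jωL = j·377·0.00254 = 0 + j0.9576 Ω
  Z4: Z = jωL = j·377·0.144 = 0 + j54.29 Ω
  Z5: Z = 1/(jωC) = -j/(ω·C) = 0 - j7111 Ω
Step 3 — Bridge requires nodal analysis (the Z5 bridge couples midpoints C and D, so the two paths cannot be reduced to a simple series/parallel combination). Setting node B to ground and injecting 1 A at node A, the 3-node admittance system at A, C, D solves to V_A = Z_AB = 0 + j55.67 Ω = 55.67∠90.0° Ω.
Step 4 — Source phasor: V = 156∠148.6° V = -133.2 + j81.28 V.
Step 5 — Ohm's law: I = V / Z_total = (-133.2 + j81.28) / (0 + j55.67) = 1.46 + j2.392 A.
Step 6 — Convert to polar: |I| = 2.802 A, ∠I = 58.6°.

I = 2.802∠58.6° A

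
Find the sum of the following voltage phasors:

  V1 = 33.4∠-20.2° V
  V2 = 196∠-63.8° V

Step 1 — Convert each phasor to rectangular form:
  V1 = 33.4·(cos(-20.2°) + j·sin(-20.2°)) = 31.35 - j11.53 V
  V2 = 196·(cos(-63.8°) + j·sin(-63.8°)) = 86.54 - j175.9 V
Step 2 — Sum components: V_total = 117.9 - j187.4 V.
Step 3 — Convert to polar: |V_total| = 221.4 V, ∠V_total = -57.8°.

V_total = 221.4∠-57.8° V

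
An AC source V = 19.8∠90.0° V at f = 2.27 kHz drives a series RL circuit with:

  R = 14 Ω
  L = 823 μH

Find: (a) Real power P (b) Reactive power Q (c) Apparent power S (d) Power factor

Step 1 — Angular frequency: ω = 2π·f = 2π·2270 = 1.426e+04 rad/s.
Step 2 — Component impedances:
  R: Z = R = 14 Ω
  L: Z = jωL = j·1.426e+04·0.000823 = 0 + j11.74 Ω
Step 3 — Series combination: Z_total = R + L = 14 + j11.74 Ω = 18.27∠40.0° Ω.
Step 4 — Source phasor: V = 19.8∠90.0° V = 0 + j19.8 V.
Step 5 — Current: I = V / Z = 0.6963 + j0.8305 A = 1.084∠50.0° A.
Step 6 — Complex power: S = V·I* = 16.44 + j13.79 VA.
Step 7 — Real power: P = Re(S) = 16.44 W.
Step 8 — Reactive power: Q = Im(S) = 13.79 VAR.
Step 9 — Apparent power: |S| = 21.46 VA.
Step 10 — Power factor: PF = P/|S| = 0.7663 (lagging).

(a) P = 16.44 W  (b) Q = 13.79 VAR  (c) S = 21.46 VA  (d) PF = 0.7663 (lagging)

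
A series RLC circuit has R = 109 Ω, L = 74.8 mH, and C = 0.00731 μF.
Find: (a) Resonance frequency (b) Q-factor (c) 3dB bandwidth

Step 1 — Resonance condition Im(Z)=0 gives ω₀ = 1/√(LC).
Step 2 — ω₀ = 1/√(0.0748·7.31e-09) = 4.277e+04 rad/s.
Step 3 — f₀ = ω₀/(2π) = 6806 Hz.
Step 4 — Series Q: Q = ω₀L/R = 4.277e+04·0.0748/109 = 29.35.
Step 5 — 3dB bandwidth: Δω = ω₀/Q = 1457 rad/s; BW = Δω/(2π) = 231.9 Hz.

(a) f₀ = 6806 Hz  (b) Q = 29.35  (c) BW = 231.9 Hz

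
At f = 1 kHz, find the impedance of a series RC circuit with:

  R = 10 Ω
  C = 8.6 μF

Step 1 — Angular frequency: ω = 2π·f = 2π·1000 = 6283 rad/s.
Step 2 — Component impedances:
  R: Z = R = 10 Ω
  C: Z = 1/(jωC) = -j/(ω·C) = 0 - j18.51 Ω
Step 3 — Series combination: Z_total = R + C = 10 - j18.51 Ω = 21.04∠-61.6° Ω.

Z = 10 - j18.51 Ω = 21.04∠-61.6° Ω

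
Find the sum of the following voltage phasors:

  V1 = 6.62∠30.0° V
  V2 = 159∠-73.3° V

Step 1 — Convert each phasor to rectangular form:
  V1 = 6.62·(cos(30.0°) + j·sin(30.0°)) = 5.733 + j3.31 V
  V2 = 159·(cos(-73.3°) + j·sin(-73.3°)) = 45.69 - j152.3 V
Step 2 — Sum components: V_total = 51.42 - j149 V.
Step 3 — Convert to polar: |V_total| = 157.6 V, ∠V_total = -71.0°.

V_total = 157.6∠-71.0° V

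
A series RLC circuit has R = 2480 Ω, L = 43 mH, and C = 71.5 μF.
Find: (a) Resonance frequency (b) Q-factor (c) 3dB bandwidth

Step 1 — Resonance condition Im(Z)=0 gives ω₀ = 1/√(LC).
Step 2 — ω₀ = 1/√(0.043·7.15e-05) = 570.3 rad/s.
Step 3 — f₀ = ω₀/(2π) = 90.77 Hz.
Step 4 — Series Q: Q = ω₀L/R = 570.3·0.043/2480 = 0.009888.
Step 5 — 3dB bandwidth: Δω = ω₀/Q = 5.767e+04 rad/s; BW = Δω/(2π) = 9179 Hz.

(a) f₀ = 90.77 Hz  (b) Q = 0.009888  (c) BW = 9179 Hz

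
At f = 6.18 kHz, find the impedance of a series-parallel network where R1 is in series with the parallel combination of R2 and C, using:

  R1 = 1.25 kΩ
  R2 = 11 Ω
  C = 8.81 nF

Step 1 — Angular frequency: ω = 2π·f = 2π·6180 = 3.883e+04 rad/s.
Step 2 — Component impedances:
  R1: Z = R = 1250 Ω
  R2: Z = R = 11 Ω
  C: Z = 1/(jωC) = -j/(ω·C) = 0 - j2923 Ω
Step 3 — Parallel branch: R2 || C = 1/(1/R2 + 1/C) = 11 - j0.04139 Ω.
Step 4 — Series with R1: Z_total = R1 + (R2 || C) = 1261 - j0.04139 Ω = 1261∠-0.0° Ω.

Z = 1261 - j0.04139 Ω = 1261∠-0.0° Ω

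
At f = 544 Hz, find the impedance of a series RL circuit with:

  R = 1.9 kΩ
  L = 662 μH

Step 1 — Angular frequency: ω = 2π·f = 2π·544 = 3418 rad/s.
Step 2 — Component impedances:
  R: Z = R = 1900 Ω
  L: Z = jωL = j·3418·0.000662 = 0 + j2.263 Ω
Step 3 — Series combination: Z_total = R + L = 1900 + j2.263 Ω = 1900∠0.1° Ω.

Z = 1900 + j2.263 Ω = 1900∠0.1° Ω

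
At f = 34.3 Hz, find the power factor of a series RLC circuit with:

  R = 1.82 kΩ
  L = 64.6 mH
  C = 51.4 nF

Step 1 — Angular frequency: ω = 2π·f = 2π·34.3 = 215.5 rad/s.
Step 2 — Component impedances:
  R: Z = R = 1820 Ω
  L: Z = jωL = j·215.5·0.0646 = 0 + j13.92 Ω
  C: Z = 1/(jωC) = -j/(ω·C) = 0 - j9.027e+04 Ω
Step 3 — Series combination: Z_total = R + L + C = 1820 - j9.026e+04 Ω = 9.028e+04∠-88.8° Ω.
Step 4 — Power factor: PF = cos(φ) = Re(Z)/|Z| = 1820/9.028e+04 = 0.02016.
Step 5 — Type: Im(Z) = -9.026e+04 ⇒ leading (phase φ = -88.8°).

PF = 0.02016 (leading, φ = -88.8°)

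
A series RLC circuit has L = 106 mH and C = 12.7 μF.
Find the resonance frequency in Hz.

Step 1 — Resonance condition Im(Z)=0 gives ω₀ = 1/√(LC).
Step 2 — ω₀ = 1/√(0.106·1.27e-05) = 861.9 rad/s.
Step 3 — f₀ = ω₀/(2π) = 137.2 Hz.

f₀ = 137.2 Hz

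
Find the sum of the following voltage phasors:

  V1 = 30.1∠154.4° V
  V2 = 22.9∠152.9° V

Step 1 — Convert each phasor to rectangular form:
  V1 = 30.1·(cos(154.4°) + j·sin(154.4°)) = -27.15 + j13.01 V
  V2 = 22.9·(cos(152.9°) + j·sin(152.9°)) = -20.39 + j10.43 V
Step 2 — Sum components: V_total = -47.53 + j23.44 V.
Step 3 — Convert to polar: |V_total| = 53 V, ∠V_total = 153.8°.

V_total = 53∠153.8° V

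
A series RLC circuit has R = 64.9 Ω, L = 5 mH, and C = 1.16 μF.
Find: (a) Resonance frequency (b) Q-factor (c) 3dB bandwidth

Step 1 — Resonance: ω₀ = 1/√(LC) = 1/√(0.005·1.16e-06) = 1.313e+04 rad/s.
Step 2 — f₀ = ω₀/(2π) = 2090 Hz.
Step 3 — Series Q: Q = ω₀L/R = 1.313e+04·0.005/64.9 = 1.012.
Step 4 — Bandwidth: Δω = ω₀/Q = 1.298e+04 rad/s; BW = Δω/(2π) = 2066 Hz.

(a) f₀ = 2090 Hz  (b) Q = 1.012  (c) BW = 2066 Hz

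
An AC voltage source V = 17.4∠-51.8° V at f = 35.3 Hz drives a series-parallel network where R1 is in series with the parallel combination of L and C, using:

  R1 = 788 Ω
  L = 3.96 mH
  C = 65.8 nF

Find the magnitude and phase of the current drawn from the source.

Step 1 — Angular frequency: ω = 2π·f = 2π·35.3 = 221.8 rad/s.
Step 2 — Component impedances:
  R1: Z = R = 788 Ω
  L: Z = jωL = j·221.8·0.00396 = 0 + j0.8783 Ω
  C: Z = 1/(jωC) = -j/(ω·C) = 0 - j6.852e+04 Ω
Step 3 — Parallel branch: L || C = 1/(1/L + 1/C) = 0 + j0.8783 Ω.
Step 4 — Series with R1: Z_total = R1 + (L || C) = 788 + j0.8783 Ω = 788∠0.1° Ω.
Step 5 — Source phasor: V = 17.4∠-51.8° V = 10.76 - j13.67 V.
Step 6 — Ohm's law: I = V / Z_total = (10.76 - j13.67) / (788 + j0.8783) = 0.01364 - j0.01737 A.
Step 7 — Convert to polar: |I| = 0.02208 A, ∠I = -51.9°.

I = 0.02208∠-51.9° A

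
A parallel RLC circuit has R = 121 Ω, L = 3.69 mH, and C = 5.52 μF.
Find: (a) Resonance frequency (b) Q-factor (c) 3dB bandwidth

Step 1 — Resonance: ω₀ = 1/√(LC) = 1/√(0.00369·5.52e-06) = 7007 rad/s.
Step 2 — f₀ = ω₀/(2π) = 1115 Hz.
Step 3 — Parallel Q: Q = R/(ω₀L) = 121/(7007·0.00369) = 4.68.
Step 4 — Bandwidth: Δω = ω₀/Q = 1497 rad/s; BW = Δω/(2π) = 238.3 Hz.

(a) f₀ = 1115 Hz  (b) Q = 4.68  (c) BW = 238.3 Hz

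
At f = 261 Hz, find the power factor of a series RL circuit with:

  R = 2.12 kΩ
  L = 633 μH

Step 1 — Angular frequency: ω = 2π·f = 2π·261 = 1640 rad/s.
Step 2 — Component impedances:
  R: Z = R = 2120 Ω
  L: Z = jωL = j·1640·0.000633 = 0 + j1.038 Ω
Step 3 — Series combination: Z_total = R + L = 2120 + j1.038 Ω = 2120∠0.0° Ω.
Step 4 — Power factor: PF = cos(φ) = Re(Z)/|Z| = 2120/2120 = 1.
Step 5 — Type: Im(Z) = 1.038 ⇒ lagging (phase φ = 0.0°).

PF = 1 (lagging, φ = 0.0°)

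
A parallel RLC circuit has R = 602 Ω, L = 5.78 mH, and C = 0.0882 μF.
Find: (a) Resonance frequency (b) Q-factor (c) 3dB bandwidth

Step 1 — Resonance: ω₀ = 1/√(LC) = 1/√(0.00578·8.82e-08) = 4.429e+04 rad/s.
Step 2 — f₀ = ω₀/(2π) = 7049 Hz.
Step 3 — Parallel Q: Q = R/(ω₀L) = 602/(4.429e+04·0.00578) = 2.352.
Step 4 — Bandwidth: Δω = ω₀/Q = 1.883e+04 rad/s; BW = Δω/(2π) = 2997 Hz.

(a) f₀ = 7049 Hz  (b) Q = 2.352  (c) BW = 2997 Hz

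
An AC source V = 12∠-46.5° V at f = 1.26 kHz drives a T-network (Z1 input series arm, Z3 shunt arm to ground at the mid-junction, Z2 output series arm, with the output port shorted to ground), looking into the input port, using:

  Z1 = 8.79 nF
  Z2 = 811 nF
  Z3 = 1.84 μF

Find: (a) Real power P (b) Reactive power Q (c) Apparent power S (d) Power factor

Step 1 — Angular frequency: ω = 2π·f = 2π·1260 = 7917 rad/s.
Step 2 — Component impedances:
  Z1: Z = 1/(jωC) = -j/(ω·C) = 0 - j1.437e+04 Ω
  Z2: Z = 1/(jωC) = -j/(ω·C) = 0 - j155.8 Ω
  Z3: Z = 1/(jωC) = -j/(ω·C) = 0 - j68.65 Ω
Step 3 — With the output port shorted to ground, the output series arm Z2 runs from the junction to ground; the shunt arm Z3 also runs from the junction to ground. They appear in parallel: Z3 || Z2 = 0 - j47.65 Ω.
Step 4 — Series with input arm Z1: Z_in = Z1 + (Z3 || Z2) = 0 - j1.442e+04 Ω = 1.442e+04∠-90.0° Ω.
Step 5 — Source phasor: V = 12∠-46.5° V = 8.26 - j8.704 V.
Step 6 — Current: I = V / Z = 0.0006037 + j0.0005729 A = 0.0008323∠43.5° A.
Step 7 — Complex power: S = V·I* = 0 - j0.009988 VA.
Step 8 — Real power: P = Re(S) = 0 W.
Step 9 — Reactive power: Q = Im(S) = -0.009988 VAR.
Step 10 — Apparent power: |S| = 0.009988 VA.
Step 11 — Power factor: PF = P/|S| = 0 (leading).

(a) P = 0 W  (b) Q = -0.009988 VAR  (c) S = 0.009988 VA  (d) PF = 0 (leading)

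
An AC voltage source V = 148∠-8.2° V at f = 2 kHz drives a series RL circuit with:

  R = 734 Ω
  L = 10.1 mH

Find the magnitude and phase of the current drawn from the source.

Step 1 — Angular frequency: ω = 2π·f = 2π·2000 = 1.257e+04 rad/s.
Step 2 — Component impedances:
  R: Z = R = 734 Ω
  L: Z = jωL = j·1.257e+04·0.0101 = 0 + j126.9 Ω
Step 3 — Series combination: Z_total = R + L = 734 + j126.9 Ω = 744.9∠9.8° Ω.
Step 4 — Source phasor: V = 148∠-8.2° V = 146.5 - j21.11 V.
Step 5 — Ohm's law: I = V / Z_total = (146.5 - j21.11) / (734 + j126.9) = 0.189 - j0.06143 A.
Step 6 — Convert to polar: |I| = 0.1987 A, ∠I = -18.0°.

I = 0.1987∠-18.0° A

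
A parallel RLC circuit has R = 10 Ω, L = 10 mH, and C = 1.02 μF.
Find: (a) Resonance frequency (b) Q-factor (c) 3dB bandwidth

Step 1 — Resonance: ω₀ = 1/√(LC) = 1/√(0.01·1.02e-06) = 9901 rad/s.
Step 2 — f₀ = ω₀/(2π) = 1576 Hz.
Step 3 — Parallel Q: Q = R/(ω₀L) = 10/(9901·0.01) = 0.101.
Step 4 — Bandwidth: Δω = ω₀/Q = 9.804e+04 rad/s; BW = Δω/(2π) = 1.56e+04 Hz.

(a) f₀ = 1576 Hz  (b) Q = 0.101  (c) BW = 1.56e+04 Hz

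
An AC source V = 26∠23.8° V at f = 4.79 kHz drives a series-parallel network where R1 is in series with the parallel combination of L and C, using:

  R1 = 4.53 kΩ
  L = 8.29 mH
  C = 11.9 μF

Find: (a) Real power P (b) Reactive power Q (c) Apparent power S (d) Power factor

Step 1 — Angular frequency: ω = 2π·f = 2π·4790 = 3.01e+04 rad/s.
Step 2 — Component impedances:
  R1: Z = R = 4530 Ω
  L: Z = jωL = j·3.01e+04·0.00829 = 0 + j249.5 Ω
  C: Z = 1/(jωC) = -j/(ω·C) = 0 - j2.792 Ω
Step 3 — Parallel branch: L || C = 1/(1/L + 1/C) = 0 - j2.824 Ω.
Step 4 — Series with R1: Z_total = R1 + (L || C) = 4530 - j2.824 Ω = 4530∠-0.0° Ω.
Step 5 — Source phasor: V = 26∠23.8° V = 23.79 + j10.49 V.
Step 6 — Current: I = V / Z = 0.00525 + j0.002319 A = 0.00574∠23.8° A.
Step 7 — Complex power: S = V·I* = 0.1492 - j9.302e-05 VA.
Step 8 — Real power: P = Re(S) = 0.1492 W.
Step 9 — Reactive power: Q = Im(S) = -9.302e-05 VAR.
Step 10 — Apparent power: |S| = 0.1492 VA.
Step 11 — Power factor: PF = P/|S| = 1 (leading).

(a) P = 0.1492 W  (b) Q = -9.302e-05 VAR  (c) S = 0.1492 VA  (d) PF = 1 (leading)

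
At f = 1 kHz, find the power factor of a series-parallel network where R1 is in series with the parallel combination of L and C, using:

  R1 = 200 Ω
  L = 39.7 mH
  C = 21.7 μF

Step 1 — Angular frequency: ω = 2π·f = 2π·1000 = 6283 rad/s.
Step 2 — Component impedances:
  R1: Z = R = 200 Ω
  L: Z = jωL = j·6283·0.0397 = 0 + j249.4 Ω
  C: Z = 1/(jωC) = -j/(ω·C) = 0 - j7.334 Ω
Step 3 — Parallel branch: L || C = 1/(1/L + 1/C) = 0 - j7.557 Ω.
Step 4 — Series with R1: Z_total = R1 + (L || C) = 200 - j7.557 Ω = 200.1∠-2.2° Ω.
Step 5 — Power factor: PF = cos(φ) = Re(Z)/|Z| = 200/200.14 = 0.9993.
Step 6 — Type: Im(Z) = -7.557 ⇒ leading (phase φ = -2.2°).

PF = 0.9993 (leading, φ = -2.2°)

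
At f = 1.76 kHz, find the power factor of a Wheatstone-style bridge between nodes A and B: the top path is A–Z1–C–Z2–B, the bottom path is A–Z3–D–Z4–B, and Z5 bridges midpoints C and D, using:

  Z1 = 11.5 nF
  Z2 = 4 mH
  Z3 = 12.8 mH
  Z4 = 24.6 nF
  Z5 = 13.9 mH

Step 1 — Angular frequency: ω = 2π·f = 2π·1760 = 1.106e+04 rad/s.
Step 2 — Component impedances:
  Z1: Z = 1/(jωC) = -j/(ω·C) = 0 - j7863 Ω
  Z2: Z = jωL = j·1.106e+04·0.004 = 0 + j44.23 Ω
  Z3: Z = jωL = j·1.106e+04·0.0128 = 0 + j141.5 Ω
  Z4: Z = 1/(jωC) = -j/(ω·C) = 0 - j3676 Ω
  Z5: Z = jωL = j·1.106e+04·0.0139 = 0 + j153.7 Ω
Step 3 — Bridge requires nodal analysis (the Z5 bridge couples midpoints C and D, so the two paths cannot be reduced to a simple series/parallel combination). Setting node B to ground and injecting 1 A at node A, the 3-node admittance system at A, C, D solves to V_A = Z_AB = 0 + j363 Ω = 363∠90.0° Ω.
Step 4 — Power factor: PF = cos(φ) = Re(Z)/|Z| = 0/363 = 0.
Step 5 — Type: Im(Z) = 363 ⇒ lagging (phase φ = 90.0°).

PF = 0 (lagging, φ = 90.0°)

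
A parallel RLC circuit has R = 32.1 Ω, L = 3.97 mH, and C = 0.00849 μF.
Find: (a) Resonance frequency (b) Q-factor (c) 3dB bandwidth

Step 1 — Resonance: ω₀ = 1/√(LC) = 1/√(0.00397·8.49e-09) = 1.722e+05 rad/s.
Step 2 — f₀ = ω₀/(2π) = 2.741e+04 Hz.
Step 3 — Parallel Q: Q = R/(ω₀L) = 32.1/(1.722e+05·0.00397) = 0.04694.
Step 4 — Bandwidth: Δω = ω₀/Q = 3.669e+06 rad/s; BW = Δω/(2π) = 5.84e+05 Hz.

(a) f₀ = 2.741e+04 Hz  (b) Q = 0.04694  (c) BW = 5.84e+05 Hz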